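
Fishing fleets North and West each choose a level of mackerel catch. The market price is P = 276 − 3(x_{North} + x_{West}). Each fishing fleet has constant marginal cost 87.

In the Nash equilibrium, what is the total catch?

42

Fishing fleet North's profit: π = x_{North}(276 − 3(x_{North} + x_{West})) − 87x_{North}.
∂π/∂x_{North} = 189 − 6x_{North} − 3x_{West} = 0, so x_{North} = 31.5 − 0.5x_{West}.
The game is symmetric, so in equilibrium x_{West} = x_{North}: the reaction function gives 1.5x_{North} = 31.5, hence x_{North} = 21.
Total catch: 21 + 21 = 42.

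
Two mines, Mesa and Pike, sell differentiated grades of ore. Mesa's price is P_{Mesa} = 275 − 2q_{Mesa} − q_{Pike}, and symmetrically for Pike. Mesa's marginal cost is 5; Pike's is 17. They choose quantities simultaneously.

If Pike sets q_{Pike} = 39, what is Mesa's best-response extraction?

Mine Mesa's profit: π = q_{Mesa}(275 − 2q_{Mesa} − q_{Pike}) − 5q_{Mesa}.
∂π/∂q_{Mesa} = 270 − 4q_{Mesa} − q_{Pike} = 0 ⇒ q_{Mesa} = 67.5 − 0.25q_{Pike}.
At q_{Pike} = 39: q_{Mesa} = 67.5 − 0.25·39 = 57.75.

57.75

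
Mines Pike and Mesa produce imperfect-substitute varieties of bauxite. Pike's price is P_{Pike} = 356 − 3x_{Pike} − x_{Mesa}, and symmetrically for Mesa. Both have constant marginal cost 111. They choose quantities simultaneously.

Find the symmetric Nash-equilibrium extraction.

35

Mine Pike's profit: π = x_{Pike}(356 − 3x_{Pike} − x_{Mesa}) − 111x_{Pike}.
∂π/∂x_{Pike} = 245 − 6x_{Pike} − x_{Mesa} = 0 ⇒ x_{Pike} = 245/6 − (1/6)x_{Mesa}.
The game is symmetric, so in equilibrium x_{Mesa} = x_{Pike}: the reaction function gives (7/6)x_{Pike} = 245/6, hence x_{Pike} = 35.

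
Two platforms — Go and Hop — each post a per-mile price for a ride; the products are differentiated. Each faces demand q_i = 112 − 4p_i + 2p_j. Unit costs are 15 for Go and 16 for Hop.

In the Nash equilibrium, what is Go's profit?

Go's profit: π = (p_{Go} − 15)(112 − 4p_{Go} + 2p_{Hop}).
∂π/∂p_{Go} = 172 − 8p_{Go} + 2p_{Hop} = 0 ⇒ p_{Go} = 21.5 + 0.25p_{Hop}.
Similarly p_{Hop} = 22 + 0.25p_{Go}.
Solving the two reaction functions simultaneously: (1 − (0.25)(0.25))p_{Go} = 21.5 + 0.25·22, so 0.9375p_{Go} = 27 and p_{Go} = 28.8.
Then p_{Hop} = 22 + 0.25·28.8 = 29.2.
q_{Go} = 112 − 4·28.8 + 2·29.2 = 55.2.
Profit = (28.8 − 15)·55.2 = 761.76.

761.76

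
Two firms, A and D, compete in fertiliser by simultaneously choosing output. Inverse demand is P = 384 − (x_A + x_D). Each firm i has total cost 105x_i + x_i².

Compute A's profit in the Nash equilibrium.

Firm A's profit: π = x_A(384 − (x_A + x_D)) − 105x_A − x_A².
∂π/∂x_A = 279 − 4x_A − x_D = 0, so x_A = 69.75 − 0.25x_D.
By symmetry x_D = x_A; substituting into the reaction function, 1.25x_A = 69.75 and x_A = 55.8.
Price P = 384 − 111.6 = 272.4.
A's profit: (272.4 − 105)·55.8 − (55.8)² = 6227.28.

6227.28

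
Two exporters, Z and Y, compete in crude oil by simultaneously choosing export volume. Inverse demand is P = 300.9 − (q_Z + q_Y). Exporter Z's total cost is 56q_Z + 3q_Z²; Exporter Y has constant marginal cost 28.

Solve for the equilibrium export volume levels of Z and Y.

Exporter Z's profit: π = q_Z(300.9 − (q_Z + q_Y)) − 56q_Z − 3q_Z².
∂π/∂q_Z = 244.9 − 8q_Z − q_Y = 0, so q_Z = 30.6125 − 0.125q_Y.
For Y: ∂π/∂q_Y = 272.9 − 2q_Y − q_Z = 0 ⇒ q_Y = 136.45 − 0.5q_Z.
Substituting the second reaction function into the first: q_Z = 30.6125 − 0.125(136.45 − 0.5q_Z), which gives 0.9375q_Z = 2169/160 ⇒ q_Z = 14.46.
Then q_Y = 136.45 − 0.5·14.46 = 129.22.

14.46, 129.22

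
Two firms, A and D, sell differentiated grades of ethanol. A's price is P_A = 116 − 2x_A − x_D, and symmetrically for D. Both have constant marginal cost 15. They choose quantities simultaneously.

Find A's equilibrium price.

Firm A's profit: π = x_A(116 − 2x_A − x_D) − 15x_A.
∂π/∂x_A = 101 − 4x_A − x_D = 0 ⇒ x_A = 25.25 − 0.25x_D.
The game is symmetric, so in equilibrium x_D = x_A: the reaction function gives 1.25x_A = 25.25, hence x_A = 20.2.
P_A = 116 − 2·20.2 − 20.2 = 55.4.

55.4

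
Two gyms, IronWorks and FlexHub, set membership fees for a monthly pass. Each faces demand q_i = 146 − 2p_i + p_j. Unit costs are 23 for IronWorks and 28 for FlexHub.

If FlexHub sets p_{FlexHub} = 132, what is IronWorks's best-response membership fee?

81

IronWorks's profit: π = (p_{IronWorks} − 23)(146 − 2p_{IronWorks} + p_{FlexHub}).
∂π/∂p_{IronWorks} = 192 − 4p_{IronWorks} + p_{FlexHub} = 0 ⇒ p_{IronWorks} = 48 + 0.25p_{FlexHub}.
At p_{FlexHub} = 132: p_{IronWorks} = 48 + 0.25·132 = 81.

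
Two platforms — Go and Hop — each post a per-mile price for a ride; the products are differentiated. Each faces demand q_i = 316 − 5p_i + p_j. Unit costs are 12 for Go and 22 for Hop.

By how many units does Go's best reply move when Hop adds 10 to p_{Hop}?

1

Go's profit: π = (p_{Go} − 12)(316 − 5p_{Go} + p_{Hop}).
∂π/∂p_{Go} = 376 − 10p_{Go} + p_{Hop} = 0 ⇒ p_{Go} = 37.6 + 0.1p_{Hop}.
The reaction-function slope is 0.1, so a 10-unit rise in p_{Hop} moves p_{Go} by 0.1 × 10 = 1. Go's best response rises — the actions are strategic complements.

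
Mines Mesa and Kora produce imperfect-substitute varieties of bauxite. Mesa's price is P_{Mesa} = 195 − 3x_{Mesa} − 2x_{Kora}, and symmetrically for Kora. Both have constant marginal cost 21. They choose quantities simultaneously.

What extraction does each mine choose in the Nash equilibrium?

21.75

Mine Mesa's profit: π = x_{Mesa}(195 − 3x_{Mesa} − 2x_{Kora}) − 21x_{Mesa}.
∂π/∂x_{Mesa} = 174 − 6x_{Mesa} − 2x_{Kora} = 0 ⇒ x_{Mesa} = 29 − (1/3)x_{Kora}.
Setting x_{Mesa} = x_{Kora} in the reaction function: x_{Mesa} = 29 − (1/3)x_{Mesa}, so x_{Mesa} = 29 / (4/3) = 21.75.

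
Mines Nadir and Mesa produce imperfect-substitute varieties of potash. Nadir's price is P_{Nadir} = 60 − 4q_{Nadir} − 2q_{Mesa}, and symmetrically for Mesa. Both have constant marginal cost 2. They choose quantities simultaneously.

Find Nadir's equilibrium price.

Mine Nadir's profit: π = q_{Nadir}(60 − 4q_{Nadir} − 2q_{Mesa}) − 2q_{Nadir}.
∂π/∂q_{Nadir} = 58 − 8q_{Nadir} − 2q_{Mesa} = 0 ⇒ q_{Nadir} = 7.25 − 0.25q_{Mesa}.
By symmetry q_{Mesa} = q_{Nadir}; substituting into the reaction function, 1.25q_{Nadir} = 7.25 and q_{Nadir} = 5.8.
P_{Nadir} = 60 − 4·5.8 − 2·5.8 = 25.2.

25.2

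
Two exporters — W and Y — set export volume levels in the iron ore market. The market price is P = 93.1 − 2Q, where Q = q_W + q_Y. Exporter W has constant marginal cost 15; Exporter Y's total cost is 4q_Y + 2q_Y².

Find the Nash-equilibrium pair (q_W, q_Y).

15.95, 7.15

Exporter W's profit: π = q_W(93.1 − 2(q_W + q_Y)) − 15q_W.
∂π/∂q_W = 78.1 − 4q_W − 2q_Y = 0, so q_W = 19.525 − 0.5q_Y.
For Y: ∂π/∂q_Y = 89.1 − 8q_Y − 2q_W = 0 ⇒ q_Y = 11.1375 − 0.25q_W.
Plugging q_Y into W's best response: q_W = 19.525 − 0.5(11.1375 − 0.25q_W) ⇒ 0.875q_W = 2233/160, so q_W = 15.95.
Then q_Y = 11.1375 − 0.25·15.95 = 7.15.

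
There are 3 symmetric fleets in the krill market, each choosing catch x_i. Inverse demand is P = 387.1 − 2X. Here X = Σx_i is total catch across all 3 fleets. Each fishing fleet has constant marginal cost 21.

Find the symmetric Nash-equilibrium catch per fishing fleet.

45.7625

A representative fishing fleet's profit is π_i = x_i(387.1 − 2X) − 21x_i, with X = x_i + Σ_{j≠i} x_j.
First-order condition: 366.1 − 4x_i − 2Σ_{j≠i} x_j = 0.
With identical fishing fleets, set every x_j = x: then 366.1 − 4x − 4x = 0, i.e. x = 366.1/8 = 45.7625.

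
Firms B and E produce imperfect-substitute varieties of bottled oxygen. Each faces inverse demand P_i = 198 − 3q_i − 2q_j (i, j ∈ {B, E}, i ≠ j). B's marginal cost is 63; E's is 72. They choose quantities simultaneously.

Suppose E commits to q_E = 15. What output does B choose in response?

17.5

Firm B's profit: π = q_B(198 − 3q_B − 2q_E) − 63q_B.
∂π/∂q_B = 135 − 6q_B − 2q_E = 0 ⇒ q_B = 22.5 − (1/3)q_E.
At q_E = 15: q_B = 22.5 − (1/3)·15 = 17.5.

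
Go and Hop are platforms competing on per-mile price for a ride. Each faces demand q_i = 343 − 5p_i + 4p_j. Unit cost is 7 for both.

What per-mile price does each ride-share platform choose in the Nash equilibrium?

63

Go's profit: π = (p_{Go} − 7)(343 − 5p_{Go} + 4p_{Hop}).
∂π/∂p_{Go} = 378 − 10p_{Go} + 4p_{Hop} = 0 ⇒ p_{Go} = 37.8 + 0.4p_{Hop}.
The game is symmetric, so in equilibrium p_{Hop} = p_{Go}: the reaction function gives 0.6p_{Go} = 37.8, hence p_{Go} = 63.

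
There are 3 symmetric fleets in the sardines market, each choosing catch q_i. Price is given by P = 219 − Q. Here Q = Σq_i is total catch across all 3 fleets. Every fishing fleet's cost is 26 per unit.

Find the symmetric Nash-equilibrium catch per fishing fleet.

A representative fishing fleet's profit is π_i = q_i(219 − Q) − 26q_i, with Q = q_i + Σ_{j≠i} q_j.
First-order condition: 193 − 2q_i − Σ_{j≠i} q_j = 0.
In a symmetric equilibrium every fishing fleet chooses the same q, so Σ_{j≠i} q_j = 2q. The condition becomes 193 − 4q = 0, giving q = 193/4 = 48.25.

48.25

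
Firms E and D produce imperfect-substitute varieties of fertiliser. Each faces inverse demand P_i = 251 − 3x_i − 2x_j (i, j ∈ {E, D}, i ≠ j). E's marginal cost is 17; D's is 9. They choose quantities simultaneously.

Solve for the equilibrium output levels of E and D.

28.75, 30.75

Firm E's profit: π = x_E(251 − 3x_E − 2x_D) − 17x_E.
∂π/∂x_E = 234 − 6x_E − 2x_D = 0 ⇒ x_E = 39 − (1/3)x_D.
Similarly x_D = 121/3 − (1/3)x_E.
Substituting the second reaction function into the first: x_E = 39 − (1/3)(121/3 − (1/3)x_E), which gives (8/9)x_E = 230/9 ⇒ x_E = 28.75.
Then x_D = 121/3 − (1/3)·28.75 = 30.75.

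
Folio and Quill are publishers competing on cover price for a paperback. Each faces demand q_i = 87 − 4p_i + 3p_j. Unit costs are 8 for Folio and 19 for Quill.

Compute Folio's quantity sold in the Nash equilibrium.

Folio's profit: π = (p_{Folio} − 8)(87 − 4p_{Folio} + 3p_{Quill}).
∂π/∂p_{Folio} = 119 − 8p_{Folio} + 3p_{Quill} = 0 ⇒ p_{Folio} = 14.875 + 0.375p_{Quill}.
Similarly p_{Quill} = 20.375 + 0.375p_{Folio}.
Solving the two reaction functions simultaneously: (1 − (0.375)(0.375))p_{Folio} = 14.875 + 0.375·20.375, so (55/64)p_{Folio} = 1441/64 and p_{Folio} = 26.2.
Then p_{Quill} = 20.375 + 0.375·26.2 = 30.2.
q_{Folio} = 87 − 4·26.2 + 3·30.2 = 72.8.

72.8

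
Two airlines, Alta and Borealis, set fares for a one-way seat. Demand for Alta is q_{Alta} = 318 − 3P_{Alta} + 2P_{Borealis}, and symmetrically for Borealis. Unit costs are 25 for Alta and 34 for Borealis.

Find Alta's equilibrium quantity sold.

224.8125

Alta's profit: π = (P_{Alta} − 25)(318 − 3P_{Alta} + 2P_{Borealis}).
∂π/∂P_{Alta} = 393 − 6P_{Alta} + 2P_{Borealis} = 0 ⇒ P_{Alta} = 65.5 + (1/3)P_{Borealis}.
Similarly P_{Borealis} = 70 + (1/3)P_{Alta}.
Substituting the second reaction function into the first: P_{Alta} = 65.5 + (1/3)(70 + (1/3)P_{Alta}), which gives (8/9)P_{Alta} = 533/6 ⇒ P_{Alta} = 99.9375.
Then P_{Borealis} = 70 + (1/3)·99.9375 = 103.3125.
q_{Alta} = 318 − 3·99.9375 + 2·103.3125 = 224.8125.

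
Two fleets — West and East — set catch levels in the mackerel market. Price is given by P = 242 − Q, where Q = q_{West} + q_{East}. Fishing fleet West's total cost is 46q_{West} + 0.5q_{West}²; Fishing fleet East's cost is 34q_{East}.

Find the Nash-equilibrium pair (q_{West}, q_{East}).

Fishing fleet West's profit: π = q_{West}(242 − (q_{West} + q_{East})) − 46q_{West} − 0.5q_{West}².
∂π/∂q_{West} = 196 − 3q_{West} − q_{East} = 0, so q_{West} = 196/3 − (1/3)q_{East}.
For East: ∂π/∂q_{East} = 208 − 2q_{East} − q_{West} = 0 ⇒ q_{East} = 104 − 0.5q_{West}.
Solving the two reaction functions simultaneously: (1 − (−1/3)(−0.5))q_{West} = 196/3 − (1/3)·104, so (5/6)q_{West} = 92/3 and q_{West} = 36.8.
Then q_{East} = 104 − 0.5·36.8 = 85.6.

36.8, 85.6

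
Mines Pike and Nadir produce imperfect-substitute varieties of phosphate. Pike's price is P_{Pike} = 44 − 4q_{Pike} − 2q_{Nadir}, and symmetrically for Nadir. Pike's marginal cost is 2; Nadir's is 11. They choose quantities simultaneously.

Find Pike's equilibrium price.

20

Mine Pike's profit: π = q_{Pike}(44 − 4q_{Pike} − 2q_{Nadir}) − 2q_{Pike}.
∂π/∂q_{Pike} = 42 − 8q_{Pike} − 2q_{Nadir} = 0 ⇒ q_{Pike} = 5.25 − 0.25q_{Nadir}.
Similarly q_{Nadir} = 4.125 − 0.25q_{Pike}.
Substituting the second reaction function into the first: q_{Pike} = 5.25 − 0.25(4.125 − 0.25q_{Pike}), which gives 0.9375q_{Pike} = 135/32 ⇒ q_{Pike} = 4.5.
Then q_{Nadir} = 4.125 − 0.25·4.5 = 3.
P_{Pike} = 44 − 4·4.5 − 2·3 = 20.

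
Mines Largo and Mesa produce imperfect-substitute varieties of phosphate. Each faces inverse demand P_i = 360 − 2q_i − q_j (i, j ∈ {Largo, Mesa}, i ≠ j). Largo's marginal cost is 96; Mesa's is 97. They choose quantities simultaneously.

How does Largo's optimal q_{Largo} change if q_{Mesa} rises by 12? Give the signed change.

-3

Mine Largo's profit: π = q_{Largo}(360 − 2q_{Largo} − q_{Mesa}) − 96q_{Largo}.
∂π/∂q_{Largo} = 264 − 4q_{Largo} − q_{Mesa} = 0 ⇒ q_{Largo} = 66 − 0.25q_{Mesa}.
The reaction-function slope is −0.25, so a 12-unit rise in q_{Mesa} moves q_{Largo} by −0.25 × 12 = −3. Largo's best response falls — the actions are strategic substitutes.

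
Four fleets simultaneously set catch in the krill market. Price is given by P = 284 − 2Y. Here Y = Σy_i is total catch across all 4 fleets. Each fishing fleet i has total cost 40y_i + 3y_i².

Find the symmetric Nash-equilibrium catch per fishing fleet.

A representative fishing fleet's profit is π_i = y_i(284 − 2Y) − 40y_i − 3y_i², with Y = y_i + Σ_{j≠i} y_j.
First-order condition: 244 − 10y_i − 2Σ_{j≠i} y_j = 0.
With identical fishing fleets, set every y_j = y: then 244 − 10y − 6y = 0, i.e. y = 244/16 = 15.25.

15.25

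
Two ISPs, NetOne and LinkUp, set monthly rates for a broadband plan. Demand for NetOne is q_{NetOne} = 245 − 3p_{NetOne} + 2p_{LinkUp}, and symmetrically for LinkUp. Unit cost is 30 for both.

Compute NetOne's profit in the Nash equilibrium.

NetOne's profit: π = (p_{NetOne} − 30)(245 − 3p_{NetOne} + 2p_{LinkUp}).
∂π/∂p_{NetOne} = 335 − 6p_{NetOne} + 2p_{LinkUp} = 0 ⇒ p_{NetOne} = 335/6 + (1/3)p_{LinkUp}.
By symmetry p_{LinkUp} = p_{NetOne}; substituting into the reaction function, (2/3)p_{NetOne} = 335/6 and p_{NetOne} = 83.75.
q_{NetOne} = 245 − 3·83.75 + 2·83.75 = 161.25.
Profit = (83.75 − 30)·161.25 = 8667.1875.

8667.1875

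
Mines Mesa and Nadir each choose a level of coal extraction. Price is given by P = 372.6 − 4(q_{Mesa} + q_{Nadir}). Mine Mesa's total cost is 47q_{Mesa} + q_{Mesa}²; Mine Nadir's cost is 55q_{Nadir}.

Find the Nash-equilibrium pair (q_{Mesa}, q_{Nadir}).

Mine Mesa's profit: π = q_{Mesa}(372.6 − 4(q_{Mesa} + q_{Nadir})) − 47q_{Mesa} − q_{Mesa}².
∂π/∂q_{Mesa} = 325.6 − 10q_{Mesa} − 4q_{Nadir} = 0, so q_{Mesa} = 32.56 − 0.4q_{Nadir}.
For Nadir: ∂π/∂q_{Nadir} = 317.6 − 8q_{Nadir} − 4q_{Mesa} = 0 ⇒ q_{Nadir} = 39.7 − 0.5q_{Mesa}.
Plugging q_{Nadir} into Mesa's best response: q_{Mesa} = 32.56 − 0.4(39.7 − 0.5q_{Mesa}) ⇒ 0.8q_{Mesa} = 16.68, so q_{Mesa} = 20.85.
Then q_{Nadir} = 39.7 − 0.5·20.85 = 29.275.

20.85, 29.275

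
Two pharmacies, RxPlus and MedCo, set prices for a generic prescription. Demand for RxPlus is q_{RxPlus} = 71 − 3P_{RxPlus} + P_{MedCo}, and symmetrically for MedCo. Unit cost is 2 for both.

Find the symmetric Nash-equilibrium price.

RxPlus's profit: π = (P_{RxPlus} − 2)(71 − 3P_{RxPlus} + P_{MedCo}).
∂π/∂P_{RxPlus} = 77 − 6P_{RxPlus} + P_{MedCo} = 0 ⇒ P_{RxPlus} = 77/6 + (1/6)P_{MedCo}.
The game is symmetric, so in equilibrium P_{MedCo} = P_{RxPlus}: the reaction function gives (5/6)P_{RxPlus} = 77/6, hence P_{RxPlus} = 15.4.

15.4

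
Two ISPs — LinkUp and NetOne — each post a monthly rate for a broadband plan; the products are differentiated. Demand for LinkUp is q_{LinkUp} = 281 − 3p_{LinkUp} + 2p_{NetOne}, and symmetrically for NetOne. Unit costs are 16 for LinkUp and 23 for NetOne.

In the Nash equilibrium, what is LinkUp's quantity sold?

202.6875

LinkUp's profit: π = (p_{LinkUp} − 16)(281 − 3p_{LinkUp} + 2p_{NetOne}).
∂π/∂p_{LinkUp} = 329 − 6p_{LinkUp} + 2p_{NetOne} = 0 ⇒ p_{LinkUp} = 329/6 + (1/3)p_{NetOne}.
Similarly p_{NetOne} = 175/3 + (1/3)p_{LinkUp}.
Substituting the second reaction function into the first: p_{LinkUp} = 329/6 + (1/3)(175/3 + (1/3)p_{LinkUp}), which gives (8/9)p_{LinkUp} = 1337/18 ⇒ p_{LinkUp} = 83.5625.
Then p_{NetOne} = 175/3 + (1/3)·83.5625 = 86.1875.
q_{LinkUp} = 281 − 3·83.5625 + 2·86.1875 = 202.6875.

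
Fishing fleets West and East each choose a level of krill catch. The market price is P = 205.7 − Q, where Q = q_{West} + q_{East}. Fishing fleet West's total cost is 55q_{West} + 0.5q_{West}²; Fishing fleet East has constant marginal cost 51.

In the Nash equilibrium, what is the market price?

113.68

Fishing fleet West's profit: π = q_{West}(205.7 − (q_{West} + q_{East})) − 55q_{West} − 0.5q_{West}².
∂π/∂q_{West} = 150.7 − 3q_{West} − q_{East} = 0, so q_{West} = 1507/30 − (1/3)q_{East}.
For East: ∂π/∂q_{East} = 154.7 − 2q_{East} − q_{West} = 0 ⇒ q_{East} = 77.35 − 0.5q_{West}.
Solving the two reaction functions simultaneously: (1 − (−1/3)(−0.5))q_{West} = 1507/30 − (1/3)·77.35, so (5/6)q_{West} = 24.45 and q_{West} = 29.34.
Then q_{East} = 77.35 − 0.5·29.34 = 62.68.
Equilibrium price: P = 205.7 − 92.02 = 113.68.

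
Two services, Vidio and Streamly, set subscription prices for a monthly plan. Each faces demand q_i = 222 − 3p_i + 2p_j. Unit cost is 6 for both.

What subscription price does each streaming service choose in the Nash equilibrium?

60

Vidio's profit: π = (p_{Vidio} − 6)(222 − 3p_{Vidio} + 2p_{Streamly}).
∂π/∂p_{Vidio} = 240 − 6p_{Vidio} + 2p_{Streamly} = 0 ⇒ p_{Vidio} = 40 + (1/3)p_{Streamly}.
The game is symmetric, so in equilibrium p_{Streamly} = p_{Vidio}: the reaction function gives (2/3)p_{Vidio} = 40, hence p_{Vidio} = 60.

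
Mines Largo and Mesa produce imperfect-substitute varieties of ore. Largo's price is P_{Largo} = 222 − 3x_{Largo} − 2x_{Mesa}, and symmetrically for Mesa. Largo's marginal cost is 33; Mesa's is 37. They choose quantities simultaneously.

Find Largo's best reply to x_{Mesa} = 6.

Mine Largo's profit: π = x_{Largo}(222 − 3x_{Largo} − 2x_{Mesa}) − 33x_{Largo}.
∂π/∂x_{Largo} = 189 − 6x_{Largo} − 2x_{Mesa} = 0 ⇒ x_{Largo} = 31.5 − (1/3)x_{Mesa}.
At x_{Mesa} = 6: x_{Largo} = 31.5 − (1/3)·6 = 29.5.

29.5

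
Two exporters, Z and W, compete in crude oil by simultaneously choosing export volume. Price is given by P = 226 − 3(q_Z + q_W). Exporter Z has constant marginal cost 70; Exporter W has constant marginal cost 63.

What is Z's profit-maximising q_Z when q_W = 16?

18

Exporter Z's profit: π = q_Z(226 − 3(q_Z + q_W)) − 70q_Z.
∂π/∂q_Z = 156 − 6q_Z − 3q_W = 0, so q_Z = 26 − 0.5q_W.
At q_W = 16: q_Z = 26 − 0.5·16 = 18.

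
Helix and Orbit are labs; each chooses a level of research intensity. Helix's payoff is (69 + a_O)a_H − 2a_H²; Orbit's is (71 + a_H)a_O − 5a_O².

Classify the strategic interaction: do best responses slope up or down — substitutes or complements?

strategic complements

Expanding Helix's payoff: 69a_H + a_Oa_H − 2a_H².
∂π/∂a_H = 69 + a_O − 4a_H = 0, so a_H = 17.25 + 0.25a_O.
The best-response slope da_H/da_O = 0.25 > 0: the reaction function is upward-sloping, so the choices are strategic complements.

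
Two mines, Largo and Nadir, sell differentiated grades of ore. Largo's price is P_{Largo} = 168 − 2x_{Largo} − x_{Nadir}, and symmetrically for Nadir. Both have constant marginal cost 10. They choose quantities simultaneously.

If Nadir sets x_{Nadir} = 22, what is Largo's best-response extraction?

34

Mine Largo's profit: π = x_{Largo}(168 − 2x_{Largo} − x_{Nadir}) − 10x_{Largo}.
∂π/∂x_{Largo} = 158 − 4x_{Largo} − x_{Nadir} = 0 ⇒ x_{Largo} = 39.5 − 0.25x_{Nadir}.
At x_{Nadir} = 22: x_{Largo} = 39.5 − 0.25·22 = 34.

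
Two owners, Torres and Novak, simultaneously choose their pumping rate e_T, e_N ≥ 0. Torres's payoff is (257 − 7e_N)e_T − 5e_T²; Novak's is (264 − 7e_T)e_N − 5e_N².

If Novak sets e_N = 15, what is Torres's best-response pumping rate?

15.2

Expanding Torres's payoff: 257e_T − 7e_Ne_T − 5e_T².
∂π/∂e_T = 257 − 7e_N − 10e_T = 0, so e_T = 25.7 − 0.7e_N.
At e_N = 15: e_T = 25.7 − 0.7·15 = 15.2.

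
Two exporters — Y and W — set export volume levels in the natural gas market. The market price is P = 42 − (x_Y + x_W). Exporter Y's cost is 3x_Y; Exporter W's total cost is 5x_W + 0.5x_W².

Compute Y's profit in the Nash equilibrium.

Exporter Y's profit: π = x_Y(42 − (x_Y + x_W)) − 3x_Y.
∂π/∂x_Y = 39 − 2x_Y − x_W = 0, so x_Y = 19.5 − 0.5x_W.
For W: ∂π/∂x_W = 37 − 3x_W − x_Y = 0 ⇒ x_W = 37/3 − (1/3)x_Y.
Substituting the second reaction function into the first: x_Y = 19.5 − 0.5(37/3 − (1/3)x_Y), which gives (5/6)x_Y = 40/3 ⇒ x_Y = 16.
Then x_W = 37/3 − (1/3)·16 = 7.
Price P = 42 − 23 = 19.
Y's profit: (19 − 3)·16 = 256.

256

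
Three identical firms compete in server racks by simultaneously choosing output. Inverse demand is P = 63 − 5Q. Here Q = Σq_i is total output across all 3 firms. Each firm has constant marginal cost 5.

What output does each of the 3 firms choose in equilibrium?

2.9

A representative firm's profit is π_i = q_i(63 − 5Q) − 5q_i, with Q = q_i + Σ_{j≠i} q_j.
First-order condition: 58 − 10q_i − 5Σ_{j≠i} q_j = 0.
With identical firms, set every q_j = q: then 58 − 10q − 10q = 0, i.e. q = 58/20 = 2.9.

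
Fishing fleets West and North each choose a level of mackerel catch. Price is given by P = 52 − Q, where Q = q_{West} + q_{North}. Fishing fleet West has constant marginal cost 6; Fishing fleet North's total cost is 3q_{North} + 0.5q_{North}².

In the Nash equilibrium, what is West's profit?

Fishing fleet West's profit: π = q_{West}(52 − (q_{West} + q_{North})) − 6q_{West}.
∂π/∂q_{West} = 46 − 2q_{West} − q_{North} = 0, so q_{West} = 23 − 0.5q_{North}.
For North: ∂π/∂q_{North} = 49 − 3q_{North} − q_{West} = 0 ⇒ q_{North} = 49/3 − (1/3)q_{West}.
Plugging q_{North} into West's best response: q_{West} = 23 − 0.5(49/3 − (1/3)q_{West}) ⇒ (5/6)q_{West} = 89/6, so q_{West} = 17.8.
Then q_{North} = 49/3 − (1/3)·17.8 = 10.4.
Price P = 52 − 28.2 = 23.8.
West's profit: (23.8 − 6)·17.8 = 316.84.

316.84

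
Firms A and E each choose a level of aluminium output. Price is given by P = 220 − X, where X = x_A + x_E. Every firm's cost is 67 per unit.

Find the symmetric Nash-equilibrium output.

Firm A's profit: π = x_A(220 − (x_A + x_E)) − 67x_A.
∂π/∂x_A = 153 − 2x_A − x_E = 0, so x_A = 76.5 − 0.5x_E.
By symmetry x_E = x_A; substituting into the reaction function, 1.5x_A = 76.5 and x_A = 51.

51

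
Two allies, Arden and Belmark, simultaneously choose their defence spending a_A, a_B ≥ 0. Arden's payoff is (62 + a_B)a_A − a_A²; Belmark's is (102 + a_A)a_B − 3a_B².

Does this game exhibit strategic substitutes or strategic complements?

strategic complements

Expanding Arden's payoff: 62a_A + a_Ba_A − a_A².
∂π/∂a_A = 62 + a_B − 2a_A = 0, so a_A = 31 + 0.5a_B.
The best-response slope da_A/da_B = 0.5 > 0: the reaction function is upward-sloping, so the choices are strategic complements.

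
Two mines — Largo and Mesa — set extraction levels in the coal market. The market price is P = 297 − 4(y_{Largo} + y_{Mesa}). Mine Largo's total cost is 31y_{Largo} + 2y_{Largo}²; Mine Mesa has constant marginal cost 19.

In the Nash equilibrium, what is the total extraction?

41.1

Mine Largo's profit: π = y_{Largo}(297 − 4(y_{Largo} + y_{Mesa})) − 31y_{Largo} − 2y_{Largo}².
∂π/∂y_{Largo} = 266 − 12y_{Largo} − 4y_{Mesa} = 0, so y_{Largo} = 133/6 − (1/3)y_{Mesa}.
For Mesa: ∂π/∂y_{Mesa} = 278 − 8y_{Mesa} − 4y_{Largo} = 0 ⇒ y_{Mesa} = 34.75 − 0.5y_{Largo}.
Plugging y_{Mesa} into Largo's best response: y_{Largo} = 133/6 − (1/3)(34.75 − 0.5y_{Largo}) ⇒ (5/6)y_{Largo} = 127/12, so y_{Largo} = 12.7.
Then y_{Mesa} = 34.75 − 0.5·12.7 = 28.4.
Total extraction: 12.7 + 28.4 = 41.1.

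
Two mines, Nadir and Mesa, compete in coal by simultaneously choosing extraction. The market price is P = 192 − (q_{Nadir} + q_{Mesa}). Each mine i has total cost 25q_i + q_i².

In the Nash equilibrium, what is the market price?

125.2

Mine Nadir's profit: π = q_{Nadir}(192 − (q_{Nadir} + q_{Mesa})) − 25q_{Nadir} − q_{Nadir}².
∂π/∂q_{Nadir} = 167 − 4q_{Nadir} − q_{Mesa} = 0, so q_{Nadir} = 41.75 − 0.25q_{Mesa}.
By symmetry q_{Mesa} = q_{Nadir}; substituting into the reaction function, 1.25q_{Nadir} = 41.75 and q_{Nadir} = 33.4.
Equilibrium price: P = 192 − 66.8 = 125.2.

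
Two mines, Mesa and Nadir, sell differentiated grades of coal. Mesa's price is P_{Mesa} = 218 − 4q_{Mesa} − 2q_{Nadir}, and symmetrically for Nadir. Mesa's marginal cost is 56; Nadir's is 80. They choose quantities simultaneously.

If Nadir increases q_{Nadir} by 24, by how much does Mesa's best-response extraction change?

Mine Mesa's profit: π = q_{Mesa}(218 − 4q_{Mesa} − 2q_{Nadir}) − 56q_{Mesa}.
∂π/∂q_{Mesa} = 162 − 8q_{Mesa} − 2q_{Nadir} = 0 ⇒ q_{Mesa} = 20.25 − 0.25q_{Nadir}.
The reaction-function slope is −0.25, so a 24-unit rise in q_{Nadir} moves q_{Mesa} by −0.25 × 24 = −6. Mesa's best response falls — the actions are strategic substitutes.

-6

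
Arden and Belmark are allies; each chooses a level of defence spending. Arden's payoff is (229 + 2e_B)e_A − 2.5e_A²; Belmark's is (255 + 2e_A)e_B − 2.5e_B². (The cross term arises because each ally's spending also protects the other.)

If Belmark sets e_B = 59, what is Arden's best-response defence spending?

Expanding Arden's payoff: 229e_A + 2e_Be_A − 2.5e_A².
∂π/∂e_A = 229 + 2e_B − 5e_A = 0, so e_A = 45.8 + 0.4e_B.
At e_B = 59: e_A = 45.8 + 0.4·59 = 69.4.

69.4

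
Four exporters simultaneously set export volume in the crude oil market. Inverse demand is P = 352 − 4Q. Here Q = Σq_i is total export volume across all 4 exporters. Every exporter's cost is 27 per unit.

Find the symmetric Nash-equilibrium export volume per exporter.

A representative exporter's profit is π_i = q_i(352 − 4Q) − 27q_i, with Q = q_i + Σ_{j≠i} q_j.
First-order condition: 325 − 8q_i − 4Σ_{j≠i} q_j = 0.
With identical exporters, set every q_j = q: then 325 − 8q − 12q = 0, i.e. q = 325/20 = 16.25.

16.25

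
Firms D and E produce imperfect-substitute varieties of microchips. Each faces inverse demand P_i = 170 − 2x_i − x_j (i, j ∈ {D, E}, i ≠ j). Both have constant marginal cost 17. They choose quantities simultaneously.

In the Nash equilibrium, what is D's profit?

Firm D's profit: π = x_D(170 − 2x_D − x_E) − 17x_D.
∂π/∂x_D = 153 − 4x_D − x_E = 0 ⇒ x_D = 38.25 − 0.25x_E.
The game is symmetric, so in equilibrium x_E = x_D: the reaction function gives 1.25x_D = 38.25, hence x_D = 30.6.
P_D = 170 − 2·30.6 − 30.6 = 78.2.
Profit = (78.2 − 17)·30.6 = 1872.72.

1872.72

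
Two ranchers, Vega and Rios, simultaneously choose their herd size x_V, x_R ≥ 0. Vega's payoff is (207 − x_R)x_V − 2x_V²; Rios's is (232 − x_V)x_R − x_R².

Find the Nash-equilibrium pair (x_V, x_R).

26, 103

Expanding Vega's payoff: 207x_V − x_Rx_V − 2x_V².
∂π/∂x_V = 207 − x_R − 4x_V = 0, so x_V = 51.75 − 0.25x_R.
Likewise for Rios: x_R = 116 − 0.5x_V.
Solving the two reaction functions simultaneously: (1 − (−0.25)(−0.5))x_V = 51.75 − 0.25·116, so 0.875x_V = 22.75 and x_V = 26.
Then x_R = 116 − 0.5·26 = 103.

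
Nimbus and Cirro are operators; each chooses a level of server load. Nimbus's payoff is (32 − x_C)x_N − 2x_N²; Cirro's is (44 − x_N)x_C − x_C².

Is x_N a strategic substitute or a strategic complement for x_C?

strategic substitutes

Expanding Nimbus's payoff: 32x_N − x_Cx_N − 2x_N².
∂π/∂x_N = 32 − x_C − 4x_N = 0, so x_N = 8 − 0.25x_C.
The best-response slope dx_N/dx_C = −0.25 < 0: the reaction function is downward-sloping, so the choices are strategic substitutes.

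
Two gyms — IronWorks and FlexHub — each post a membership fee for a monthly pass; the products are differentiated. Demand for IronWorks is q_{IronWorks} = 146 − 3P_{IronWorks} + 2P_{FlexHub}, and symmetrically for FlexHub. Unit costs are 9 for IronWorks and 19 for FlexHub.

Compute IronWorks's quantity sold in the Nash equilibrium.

108.375

IronWorks's profit: π = (P_{IronWorks} − 9)(146 − 3P_{IronWorks} + 2P_{FlexHub}).
∂π/∂P_{IronWorks} = 173 − 6P_{IronWorks} + 2P_{FlexHub} = 0 ⇒ P_{IronWorks} = 173/6 + (1/3)P_{FlexHub}.
Similarly P_{FlexHub} = 203/6 + (1/3)P_{IronWorks}.
Substituting the second reaction function into the first: P_{IronWorks} = 173/6 + (1/3)(203/6 + (1/3)P_{IronWorks}), which gives (8/9)P_{IronWorks} = 361/9 ⇒ P_{IronWorks} = 45.125.
Then P_{FlexHub} = 203/6 + (1/3)·45.125 = 48.875.
q_{IronWorks} = 146 − 3·45.125 + 2·48.875 = 108.375.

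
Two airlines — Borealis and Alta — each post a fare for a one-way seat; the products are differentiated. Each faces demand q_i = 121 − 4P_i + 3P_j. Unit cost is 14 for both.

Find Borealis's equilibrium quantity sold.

Borealis's profit: π = (P_{Borealis} − 14)(121 − 4P_{Borealis} + 3P_{Alta}).
∂π/∂P_{Borealis} = 177 − 8P_{Borealis} + 3P_{Alta} = 0 ⇒ P_{Borealis} = 22.125 + 0.375P_{Alta}.
By symmetry P_{Alta} = P_{Borealis}; substituting into the reaction function, 0.625P_{Borealis} = 22.125 and P_{Borealis} = 35.4.
q_{Borealis} = 121 − 4·35.4 + 3·35.4 = 85.6.

85.6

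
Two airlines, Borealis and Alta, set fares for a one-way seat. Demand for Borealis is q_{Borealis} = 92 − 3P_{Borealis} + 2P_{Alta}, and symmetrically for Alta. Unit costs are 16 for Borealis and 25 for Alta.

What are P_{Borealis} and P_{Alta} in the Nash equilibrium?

Borealis's profit: π = (P_{Borealis} − 16)(92 − 3P_{Borealis} + 2P_{Alta}).
∂π/∂P_{Borealis} = 140 − 6P_{Borealis} + 2P_{Alta} = 0 ⇒ P_{Borealis} = 70/3 + (1/3)P_{Alta}.
Similarly P_{Alta} = 167/6 + (1/3)P_{Borealis}.
Solving the two reaction functions simultaneously: (1 − (1/3)(1/3))P_{Borealis} = 70/3 + (1/3)·(167/6), so (8/9)P_{Borealis} = 587/18 and P_{Borealis} = 36.6875.
Then P_{Alta} = 167/6 + (1/3)·36.6875 = 40.0625.

36.6875, 40.0625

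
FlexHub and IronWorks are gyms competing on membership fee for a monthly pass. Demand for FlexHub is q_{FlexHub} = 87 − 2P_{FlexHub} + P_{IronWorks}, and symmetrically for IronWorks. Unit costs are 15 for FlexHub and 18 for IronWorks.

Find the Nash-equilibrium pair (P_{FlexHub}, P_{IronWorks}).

39.4, 40.6

FlexHub's profit: π = (P_{FlexHub} − 15)(87 − 2P_{FlexHub} + P_{IronWorks}).
∂π/∂P_{FlexHub} = 117 − 4P_{FlexHub} + P_{IronWorks} = 0 ⇒ P_{FlexHub} = 29.25 + 0.25P_{IronWorks}.
Similarly P_{IronWorks} = 30.75 + 0.25P_{FlexHub}.
Substituting the second reaction function into the first: P_{FlexHub} = 29.25 + 0.25(30.75 + 0.25P_{FlexHub}), which gives 0.9375P_{FlexHub} = 36.9375 ⇒ P_{FlexHub} = 39.4.
Then P_{IronWorks} = 30.75 + 0.25·39.4 = 40.6.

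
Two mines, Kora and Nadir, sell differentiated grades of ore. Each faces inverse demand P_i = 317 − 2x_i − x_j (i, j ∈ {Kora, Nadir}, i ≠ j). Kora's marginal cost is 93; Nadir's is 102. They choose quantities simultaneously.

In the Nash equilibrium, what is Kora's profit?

4122.32

Mine Kora's profit: π = x_{Kora}(317 − 2x_{Kora} − x_{Nadir}) − 93x_{Kora}.
∂π/∂x_{Kora} = 224 − 4x_{Kora} − x_{Nadir} = 0 ⇒ x_{Kora} = 56 − 0.25x_{Nadir}.
Similarly x_{Nadir} = 53.75 − 0.25x_{Kora}.
Solving the two reaction functions simultaneously: (1 − (−0.25)(−0.25))x_{Kora} = 56 − 0.25·53.75, so 0.9375x_{Kora} = 42.5625 and x_{Kora} = 45.4.
Then x_{Nadir} = 53.75 − 0.25·45.4 = 42.4.
P_{Kora} = 317 − 2·45.4 − 42.4 = 183.8.
Profit = (183.8 − 93)·45.4 = 4122.32.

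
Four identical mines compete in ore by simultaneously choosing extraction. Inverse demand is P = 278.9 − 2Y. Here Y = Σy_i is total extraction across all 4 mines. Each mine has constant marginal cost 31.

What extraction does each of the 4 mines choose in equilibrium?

24.79

A representative mine's profit is π_i = y_i(278.9 − 2Y) − 31y_i, with Y = y_i + Σ_{j≠i} y_j.
First-order condition: 247.9 − 4y_i − 2Σ_{j≠i} y_j = 0.
Imposing symmetry (y_j = y for all j) turns Σ_{j≠i} y_j into 3y, so 247.9 = 10y and y = 24.79.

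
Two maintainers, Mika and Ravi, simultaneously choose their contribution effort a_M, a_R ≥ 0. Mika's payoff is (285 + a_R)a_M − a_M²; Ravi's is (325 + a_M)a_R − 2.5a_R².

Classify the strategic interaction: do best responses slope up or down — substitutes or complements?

strategic complements

Expanding Mika's payoff: 285a_M + a_Ra_M − a_M².
∂π/∂a_M = 285 + a_R − 2a_M = 0, so a_M = 142.5 + 0.5a_R.
The best-response slope da_M/da_R = 0.5 > 0: the reaction function is upward-sloping, so the choices are strategic complements.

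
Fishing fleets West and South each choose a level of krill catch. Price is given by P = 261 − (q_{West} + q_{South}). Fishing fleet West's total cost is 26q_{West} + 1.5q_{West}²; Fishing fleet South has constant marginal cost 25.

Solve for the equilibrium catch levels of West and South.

Fishing fleet West's profit: π = q_{West}(261 − (q_{West} + q_{South})) − 26q_{West} − 1.5q_{West}².
∂π/∂q_{West} = 235 − 5q_{West} − q_{South} = 0, so q_{West} = 47 − 0.2q_{South}.
For South: ∂π/∂q_{South} = 236 − 2q_{South} − q_{West} = 0 ⇒ q_{South} = 118 − 0.5q_{West}.
Plugging q_{South} into West's best response: q_{West} = 47 − 0.2(118 − 0.5q_{West}) ⇒ 0.9q_{West} = 23.4, so q_{West} = 26.
Then q_{South} = 118 − 0.5·26 = 105.

26, 105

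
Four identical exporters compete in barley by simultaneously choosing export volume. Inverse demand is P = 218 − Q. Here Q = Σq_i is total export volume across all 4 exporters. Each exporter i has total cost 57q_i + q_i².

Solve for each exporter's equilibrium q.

23

A representative exporter's profit is π_i = q_i(218 − Q) − 57q_i − q_i², with Q = q_i + Σ_{j≠i} q_j.
First-order condition: 161 − 4q_i − Σ_{j≠i} q_j = 0.
Imposing symmetry (q_j = q for all j) turns Σ_{j≠i} q_j into 3q, so 161 = 7q and q = 23.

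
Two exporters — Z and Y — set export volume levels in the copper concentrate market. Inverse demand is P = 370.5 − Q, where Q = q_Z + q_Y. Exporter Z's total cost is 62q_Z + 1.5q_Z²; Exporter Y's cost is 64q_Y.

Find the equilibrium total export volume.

170.5

Exporter Z's profit: π = q_Z(370.5 − (q_Z + q_Y)) − 62q_Z − 1.5q_Z².
∂π/∂q_Z = 308.5 − 5q_Z − q_Y = 0, so q_Z = 61.7 − 0.2q_Y.
For Y: ∂π/∂q_Y = 306.5 − 2q_Y − q_Z = 0 ⇒ q_Y = 153.25 − 0.5q_Z.
Plugging q_Y into Z's best response: q_Z = 61.7 − 0.2(153.25 − 0.5q_Z) ⇒ 0.9q_Z = 31.05, so q_Z = 34.5.
Then q_Y = 153.25 − 0.5·34.5 = 136.
Total export volume: 34.5 + 136 = 170.5.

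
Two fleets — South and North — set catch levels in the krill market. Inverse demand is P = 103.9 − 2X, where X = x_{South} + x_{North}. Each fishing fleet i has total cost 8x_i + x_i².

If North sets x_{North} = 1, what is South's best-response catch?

15.65

Fishing fleet South's profit: π = x_{South}(103.9 − 2(x_{South} + x_{North})) − 8x_{South} − x_{South}².
∂π/∂x_{South} = 95.9 − 6x_{South} − 2x_{North} = 0, so x_{South} = 959/60 − (1/3)x_{North}.
At x_{North} = 1: x_{South} = 959/60 − (1/3)·1 = 15.65.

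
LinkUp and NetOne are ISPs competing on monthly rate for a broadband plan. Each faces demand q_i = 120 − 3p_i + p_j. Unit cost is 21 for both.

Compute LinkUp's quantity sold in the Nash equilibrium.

46.8

LinkUp's profit: π = (p_{LinkUp} − 21)(120 − 3p_{LinkUp} + p_{NetOne}).
∂π/∂p_{LinkUp} = 183 − 6p_{LinkUp} + p_{NetOne} = 0 ⇒ p_{LinkUp} = 30.5 + (1/6)p_{NetOne}.
By symmetry p_{NetOne} = p_{LinkUp}; substituting into the reaction function, (5/6)p_{LinkUp} = 30.5 and p_{LinkUp} = 36.6.
q_{LinkUp} = 120 − 3·36.6 + 36.6 = 46.8.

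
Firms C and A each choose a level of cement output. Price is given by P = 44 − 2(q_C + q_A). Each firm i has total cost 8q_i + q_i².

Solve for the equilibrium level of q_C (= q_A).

Firm C's profit: π = q_C(44 − 2(q_C + q_A)) − 8q_C − q_C².
∂π/∂q_C = 36 − 6q_C − 2q_A = 0, so q_C = 6 − (1/3)q_A.
The game is symmetric, so in equilibrium q_A = q_C: the reaction function gives (4/3)q_C = 6, hence q_C = 4.5.

4.5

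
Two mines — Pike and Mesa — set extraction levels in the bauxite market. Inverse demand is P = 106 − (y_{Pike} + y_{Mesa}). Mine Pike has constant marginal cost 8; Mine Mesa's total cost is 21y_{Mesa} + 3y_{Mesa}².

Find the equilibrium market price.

Mine Pike's profit: π = y_{Pike}(106 − (y_{Pike} + y_{Mesa})) − 8y_{Pike}.
∂π/∂y_{Pike} = 98 − 2y_{Pike} − y_{Mesa} = 0, so y_{Pike} = 49 − 0.5y_{Mesa}.
For Mesa: ∂π/∂y_{Mesa} = 85 − 8y_{Mesa} − y_{Pike} = 0 ⇒ y_{Mesa} = 10.625 − 0.125y_{Pike}.
Solving the two reaction functions simultaneously: (1 − (−0.5)(−0.125))y_{Pike} = 49 − 0.5·10.625, so 0.9375y_{Pike} = 43.6875 and y_{Pike} = 46.6.
Then y_{Mesa} = 10.625 − 0.125·46.6 = 4.8.
Equilibrium price: P = 106 − 51.4 = 54.6.

54.6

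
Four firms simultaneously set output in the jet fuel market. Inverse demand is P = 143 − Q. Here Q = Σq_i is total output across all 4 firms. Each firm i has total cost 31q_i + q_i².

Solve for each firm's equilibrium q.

16

A representative firm's profit is π_i = q_i(143 − Q) − 31q_i − q_i², with Q = q_i + Σ_{j≠i} q_j.
First-order condition: 112 − 4q_i − Σ_{j≠i} q_j = 0.
In a symmetric equilibrium every firm chooses the same q, so Σ_{j≠i} q_j = 3q. The condition becomes 112 − 7q = 0, giving q = 112/7 = 16.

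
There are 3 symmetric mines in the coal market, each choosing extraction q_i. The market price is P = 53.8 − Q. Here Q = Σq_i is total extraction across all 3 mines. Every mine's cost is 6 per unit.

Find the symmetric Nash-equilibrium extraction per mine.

11.95

A representative mine's profit is π_i = q_i(53.8 − Q) − 6q_i, with Q = q_i + Σ_{j≠i} q_j.
First-order condition: 47.8 − 2q_i − Σ_{j≠i} q_j = 0.
With identical mines, set every q_j = q: then 47.8 − 2q − 2q = 0, i.e. q = 47.8/4 = 11.95.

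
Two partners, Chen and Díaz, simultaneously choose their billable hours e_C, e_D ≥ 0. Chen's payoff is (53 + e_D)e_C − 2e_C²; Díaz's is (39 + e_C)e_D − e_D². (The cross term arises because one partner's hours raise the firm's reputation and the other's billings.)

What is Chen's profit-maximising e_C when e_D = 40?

23.25

Expanding Chen's payoff: 53e_C + e_De_C − 2e_C².
∂π/∂e_C = 53 + e_D − 4e_C = 0, so e_C = 13.25 + 0.25e_D.
At e_D = 40: e_C = 13.25 + 0.25·40 = 23.25.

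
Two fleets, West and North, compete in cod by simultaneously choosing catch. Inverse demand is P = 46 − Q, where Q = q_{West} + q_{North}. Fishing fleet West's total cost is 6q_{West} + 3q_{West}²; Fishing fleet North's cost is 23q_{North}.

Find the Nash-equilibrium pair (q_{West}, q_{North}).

Fishing fleet West's profit: π = q_{West}(46 − (q_{West} + q_{North})) − 6q_{West} − 3q_{West}².
∂π/∂q_{West} = 40 − 8q_{West} − q_{North} = 0, so q_{West} = 5 − 0.125q_{North}.
For North: ∂π/∂q_{North} = 23 − 2q_{North} − q_{West} = 0 ⇒ q_{North} = 11.5 − 0.5q_{West}.
Solving the two reaction functions simultaneously: (1 − (−0.125)(−0.5))q_{West} = 5 − 0.125·11.5, so 0.9375q_{West} = 3.5625 and q_{West} = 3.8.
Then q_{North} = 11.5 − 0.5·3.8 = 9.6.

3.8, 9.6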